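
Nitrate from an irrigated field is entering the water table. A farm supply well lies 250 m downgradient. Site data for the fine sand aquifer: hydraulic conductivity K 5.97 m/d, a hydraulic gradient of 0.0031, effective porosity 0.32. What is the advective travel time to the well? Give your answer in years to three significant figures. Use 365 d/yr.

Specific discharge q = 5.97 × 0.0031 = 0.01851 m/d
v = Ki/n = 5.97·0.0031/0.32 = 0.05783 m/d
t = L / v = 250 / 0.05783 = 4323 d
   = 4323 / 365 = 11.8 yr

11.8 years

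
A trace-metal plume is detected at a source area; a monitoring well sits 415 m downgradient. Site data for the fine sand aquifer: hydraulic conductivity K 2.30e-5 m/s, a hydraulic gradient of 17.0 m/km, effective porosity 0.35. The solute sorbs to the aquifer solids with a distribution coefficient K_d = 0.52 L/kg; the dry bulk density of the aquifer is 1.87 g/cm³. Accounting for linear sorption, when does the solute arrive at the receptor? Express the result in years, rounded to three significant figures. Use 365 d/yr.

44.5 years

K = 2.30e-5 m/s × 86400 s/d = 1.987 m/d
Specific discharge q = 1.987 × 0.017 = 0.03378 m/d
v_s = q/n_e = 0.03378/0.35 = 0.09652 m/d
Retardation R = 1 + ρ_b·K_d/n = 1 + 1.87×0.52/0.35 = 3.778
Contaminant velocity v_c = v/R = 0.09652/3.778 = 0.02555 m/d
t = L/v_c = 415/0.02555 = 16250 d
   = 16250/365 = 44.5 yr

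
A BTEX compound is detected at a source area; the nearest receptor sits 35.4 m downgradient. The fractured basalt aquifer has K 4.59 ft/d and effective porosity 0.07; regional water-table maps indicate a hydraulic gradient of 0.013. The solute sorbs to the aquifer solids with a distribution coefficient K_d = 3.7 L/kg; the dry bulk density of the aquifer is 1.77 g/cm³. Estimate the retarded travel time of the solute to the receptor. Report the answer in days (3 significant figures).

K = 4.59 ft/d × 0.3048 = 1.399 m/d
Darcy flux q = K·i = 1.399 × 0.013 = 0.01819 m/d
v = Ki/n = 1.399·0.013/0.07 = 0.2598 m/d
Retardation R = 1 + ρ_b·K_d/n = 1 + 1.77×3.7/0.07 = 94.56
Contaminant velocity v_c = v/R = 0.2598/94.56 = 0.002748 m/d
t = L/v_c = 35.4/0.002748 = 12880 d

12900 days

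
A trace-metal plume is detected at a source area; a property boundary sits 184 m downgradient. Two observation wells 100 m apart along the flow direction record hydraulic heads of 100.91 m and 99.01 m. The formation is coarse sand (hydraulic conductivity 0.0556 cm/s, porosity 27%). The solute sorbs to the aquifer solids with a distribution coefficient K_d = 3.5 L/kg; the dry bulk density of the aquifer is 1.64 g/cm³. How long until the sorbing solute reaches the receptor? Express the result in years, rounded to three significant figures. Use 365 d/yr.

Hydraulic gradient i = (100.91 − 99.01) / 100 = 1.90 / 100 = 0.01900
K = 0.0556 cm/s × 864 = 48.04 m/d
Darcy flux q = K·i = 48.04 × 0.01900 = 0.9127 m/d
v = Ki/n = 48.04·0.01900/0.27 = 3.380 m/d
Retardation R = 1 + ρ_b·K_d/n = 1 + 1.64×3.5/0.27 = 22.26
Contaminant velocity v_c = v/R = 3.380/22.26 = 0.1519 m/d
t = L/v_c = 184/0.1519 = 1212 d
   = 1212/365 = 3.32 yr

3.32 years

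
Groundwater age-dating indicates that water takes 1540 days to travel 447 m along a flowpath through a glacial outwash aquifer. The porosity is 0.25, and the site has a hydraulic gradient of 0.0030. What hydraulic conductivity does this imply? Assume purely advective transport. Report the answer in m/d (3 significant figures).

24.2 m/d

v = L / t = 447 / 1540 = 0.2903 m/d
K = v · n / i = 0.2903 × 0.25 / 0.0030 = 24.2 m/d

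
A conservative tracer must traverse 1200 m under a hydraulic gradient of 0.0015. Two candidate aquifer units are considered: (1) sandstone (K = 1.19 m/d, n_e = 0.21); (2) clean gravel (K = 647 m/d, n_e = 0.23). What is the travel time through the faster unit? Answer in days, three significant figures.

Unit 1 (sandstone): v = 1.19×0.0015/0.21 = 0.008500 m/d, t = 1200/0.008500 = 141200 d
Unit 2 (clean gravel): v = 647×0.0015/0.23 = 4.220 m/d, t = 1200/4.220 = 284.4 d
Faster unit: t = 284 d

284 days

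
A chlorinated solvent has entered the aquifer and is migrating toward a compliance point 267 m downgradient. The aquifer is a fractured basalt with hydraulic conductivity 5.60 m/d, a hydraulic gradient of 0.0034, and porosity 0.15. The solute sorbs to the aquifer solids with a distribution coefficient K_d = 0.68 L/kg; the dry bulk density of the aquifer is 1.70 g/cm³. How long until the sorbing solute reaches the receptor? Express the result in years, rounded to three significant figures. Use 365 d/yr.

50.2 years

Darcy flux q = K·i = 5.60 × 0.0034 = 0.01904 m/d
v = Ki/n = 5.60·0.0034/0.15 = 0.1269 m/d
Retardation R = 1 + ρ_b·K_d/n = 1 + 1.70×0.68/0.15 = 8.707
Contaminant velocity v_c = v/R = 0.1269/8.707 = 0.01458 m/d
t = L/v_c = 267/0.01458 = 18310 d
   = 18310/365 = 50.2 yr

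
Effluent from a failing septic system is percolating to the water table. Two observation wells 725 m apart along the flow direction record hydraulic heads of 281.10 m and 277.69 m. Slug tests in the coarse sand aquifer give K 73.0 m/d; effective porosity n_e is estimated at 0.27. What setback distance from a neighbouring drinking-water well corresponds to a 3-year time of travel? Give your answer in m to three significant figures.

1390 m

Hydraulic gradient i = (281.10 − 277.69) / 725 = 3.41 / 725 = 0.004703
Darcy flux q = K·i = 73.0 × 0.004703 = 0.3434 m/d
Average linear velocity = 0.3434 / 0.27 = 1.272 m/d
T = 3 yr × 365 = 1095 d
L = v × T = 1.272 × 1095 = 1392 m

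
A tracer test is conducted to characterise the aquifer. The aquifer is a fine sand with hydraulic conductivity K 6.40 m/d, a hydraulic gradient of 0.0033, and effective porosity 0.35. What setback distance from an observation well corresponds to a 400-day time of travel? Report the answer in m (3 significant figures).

q = Ki = 6.40 × 0.0033 = 0.02112 m/d
Average linear velocity = 0.02112 / 0.35 = 0.06034 m/d
L = v × T = 0.06034 × 400 = 24.14 m

24.1 m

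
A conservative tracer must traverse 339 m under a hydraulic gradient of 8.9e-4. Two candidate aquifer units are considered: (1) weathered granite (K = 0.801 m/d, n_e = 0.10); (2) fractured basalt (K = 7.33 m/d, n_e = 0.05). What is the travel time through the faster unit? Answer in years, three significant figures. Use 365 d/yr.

Unit 1 (weathered granite): v = 0.801×8.9e-4/0.10 = 0.007129 m/d, t = 339/0.007129 = 47550 d
Unit 2 (fractured basalt): v = 7.33×8.9e-4/0.05 = 0.1305 m/d, t = 339/0.1305 = 2598 d
Faster: 2598 d / 365 = 7.12 yr

7.12 years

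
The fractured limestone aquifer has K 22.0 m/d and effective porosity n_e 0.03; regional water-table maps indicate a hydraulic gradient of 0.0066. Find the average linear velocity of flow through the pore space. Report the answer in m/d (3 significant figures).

4.84 m/d

q = Ki = 22.0 × 0.0066 = 0.1452 m/d
v = Ki/n = 22.0·0.0066/0.03 = 4.840 m/d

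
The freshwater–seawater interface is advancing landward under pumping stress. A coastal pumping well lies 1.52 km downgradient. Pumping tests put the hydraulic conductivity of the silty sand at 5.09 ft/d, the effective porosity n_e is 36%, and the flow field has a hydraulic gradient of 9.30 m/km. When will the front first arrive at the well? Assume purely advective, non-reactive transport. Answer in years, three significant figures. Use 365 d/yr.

K = 5.09 ft/d × 0.3048 = 1.551 m/d
q = Ki = 1.551 × 0.0093 = 0.01443 m/d
v = Ki/n = 1.551·0.0093/0.36 = 0.04008 m/d
L = 1.52 km = 1520 m
t = L / v = 1520 / 0.04008 = 37930 d
   = 37930 / 365 = 104 yr

104 years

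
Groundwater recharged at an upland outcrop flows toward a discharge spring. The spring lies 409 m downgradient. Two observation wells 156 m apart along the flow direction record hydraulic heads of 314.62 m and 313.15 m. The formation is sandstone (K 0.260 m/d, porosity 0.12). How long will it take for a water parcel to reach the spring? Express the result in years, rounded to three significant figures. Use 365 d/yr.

Hydraulic gradient i = (314.62 − 313.15) / 156 = 1.47 / 156 = 0.009423
q = Ki = 0.260 × 0.009423 = 0.002450 m/d
v = Ki/n = 0.260·0.009423/0.12 = 0.02042 m/d
t = L / v = 409 / 0.02042 = 20030 d
   = 20030 / 365 = 54.9 yr

54.9 years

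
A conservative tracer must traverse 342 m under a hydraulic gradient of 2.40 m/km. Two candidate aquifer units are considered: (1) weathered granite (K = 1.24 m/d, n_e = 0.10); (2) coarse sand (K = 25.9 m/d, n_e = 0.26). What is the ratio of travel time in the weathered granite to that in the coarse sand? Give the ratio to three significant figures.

Unit 1 (weathered granite): v = 1.24×0.0024/0.10 = 0.02976 m/d, t = 342/0.02976 = 11490 d
Unit 2 (coarse sand): v = 25.9×0.0024/0.26 = 0.2391 m/d, t = 342/0.2391 = 1431 d
t(weathered granite) / t(coarse sand) = 11490/1431 = 8.03

8.03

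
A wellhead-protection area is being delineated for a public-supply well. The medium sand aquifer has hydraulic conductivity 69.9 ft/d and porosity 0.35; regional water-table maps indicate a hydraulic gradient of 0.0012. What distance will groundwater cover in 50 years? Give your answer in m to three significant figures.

K = 69.9 ft/d × 0.3048 = 21.31 m/d
q = Ki = 21.31 × 0.0012 = 0.02557 m/d
v_s = q/n_e = 0.02557/0.35 = 0.07305 m/d
T = 50 yr × 365 = 18250 d
L = v × T = 0.07305 × 18250 = 1333 m

1330 m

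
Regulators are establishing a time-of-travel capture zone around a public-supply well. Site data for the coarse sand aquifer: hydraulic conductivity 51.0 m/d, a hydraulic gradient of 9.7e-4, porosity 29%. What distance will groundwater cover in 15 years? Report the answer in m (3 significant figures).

934 m

Darcy flux q = K·i = 51.0 × 9.7e-4 = 0.04947 m/d
v = Ki/n = 51.0·9.7e-4/0.29 = 0.1706 m/d
T = 15 yr × 365 = 5475 d
L = v × T = 0.1706 × 5475 = 934.0 m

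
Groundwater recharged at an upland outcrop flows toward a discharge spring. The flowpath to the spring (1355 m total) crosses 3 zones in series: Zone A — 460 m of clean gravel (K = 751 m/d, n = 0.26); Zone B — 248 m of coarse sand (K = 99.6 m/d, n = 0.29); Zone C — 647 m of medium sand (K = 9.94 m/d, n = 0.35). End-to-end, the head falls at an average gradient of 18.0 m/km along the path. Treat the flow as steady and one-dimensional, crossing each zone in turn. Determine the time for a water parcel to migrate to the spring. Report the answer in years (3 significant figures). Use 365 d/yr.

3.20 years

Continuity: the same q passes through each zone, so ΔH = q·Σ(L_j/K_j) — the zones act as resistances in series.
Σ(L/K) = 460/751 + 248/99.6 + 647/9.94 = 0.6125 + 2.490 + 65.09 = 68.19 d
K_eq = L_total / Σ(L/K) = 1355 / 68.19 = 19.87 m/d
q = K_eq · i = 19.87 × 0.018 = 0.3577 m/d (same in every zone)
Zone A: v = q/n = 0.3577/0.26 = 1.376 m/d → t_A = 460/1.376 = 334.4 d
Zone B: v = q/n = 0.3577/0.29 = 1.233 m/d → t_B = 248/1.233 = 201.1 d
Zone C: v = q/n = 0.3577/0.35 = 1.022 m/d → t_C = 647/1.022 = 633.1 d
Total t = 334.4 + 201.1 + 633.1 = 1169 d
   = 1169 / 365 = 3.20 yr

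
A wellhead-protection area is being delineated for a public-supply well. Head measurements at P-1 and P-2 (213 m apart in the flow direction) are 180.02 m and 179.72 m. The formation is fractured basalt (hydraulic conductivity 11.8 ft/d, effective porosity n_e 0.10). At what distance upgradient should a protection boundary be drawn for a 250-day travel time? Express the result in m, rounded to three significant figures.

Hydraulic gradient i = (180.02 − 179.72) / 213 = 0.30 / 213 = 0.001408
K = 11.8 ft/d × 0.3048 = 3.597 m/d
q = Ki = 3.597 × 0.001408 = 0.005066 m/d
Average linear velocity = 0.005066 / 0.10 = 0.05066 m/d
L = v × T = 0.05066 × 250 = 12.66 m

12.7 m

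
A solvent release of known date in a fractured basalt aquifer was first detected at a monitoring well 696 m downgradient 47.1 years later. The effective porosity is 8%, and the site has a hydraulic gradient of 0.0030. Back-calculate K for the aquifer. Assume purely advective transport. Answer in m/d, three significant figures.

1.08 m/d

t = 47.1 years = 17190 d
v = L / t = 696 / 17190 = 0.04049 m/d
K = v · n / i = 0.04049 × 0.08 / 0.0030 = 1.08 m/d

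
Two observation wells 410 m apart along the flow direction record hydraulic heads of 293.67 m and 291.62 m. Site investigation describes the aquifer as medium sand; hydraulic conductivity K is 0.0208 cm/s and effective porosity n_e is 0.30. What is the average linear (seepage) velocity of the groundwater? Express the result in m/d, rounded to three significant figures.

0.300 m/d

Hydraulic gradient i = (293.67 − 291.62) / 410 = 2.05 / 410 = 0.005000
K = 0.0208 cm/s × 864 = 17.97 m/d
Darcy flux q = K·i = 17.97 × 0.005000 = 0.08986 m/d
v = Ki/n = 17.97·0.005000/0.30 = 0.2995 m/d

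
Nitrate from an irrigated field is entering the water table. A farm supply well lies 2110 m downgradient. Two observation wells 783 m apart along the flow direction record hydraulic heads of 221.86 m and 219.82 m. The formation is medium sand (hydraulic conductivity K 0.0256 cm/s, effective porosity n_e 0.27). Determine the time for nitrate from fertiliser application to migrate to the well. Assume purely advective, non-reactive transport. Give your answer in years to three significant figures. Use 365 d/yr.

Hydraulic gradient i = (221.86 − 219.82) / 783 = 2.04 / 783 = 0.002605
K = 0.0256 cm/s × 864 = 22.12 m/d
Darcy flux q = K·i = 22.12 × 0.002605 = 0.05763 m/d
v = Ki/n = 22.12·0.002605/0.27 = 0.2134 m/d
t = L / v = 2110 / 0.2134 = 9886 d
   = 9886 / 365 = 27.1 yr

27.1 years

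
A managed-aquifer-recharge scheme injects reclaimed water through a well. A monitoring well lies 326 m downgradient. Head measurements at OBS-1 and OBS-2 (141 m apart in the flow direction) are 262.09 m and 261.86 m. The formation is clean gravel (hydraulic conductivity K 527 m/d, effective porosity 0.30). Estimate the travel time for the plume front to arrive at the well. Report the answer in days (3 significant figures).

114 days

Hydraulic gradient i = (262.09 − 261.86) / 141 = 0.23 / 141 = 0.001631
Specific discharge q = 527 × 0.001631 = 0.8596 m/d
Seepage velocity v = q / n = 0.8596 / 0.30 = 2.865 m/d
t = L / v = 326 / 2.865 = 113.8 d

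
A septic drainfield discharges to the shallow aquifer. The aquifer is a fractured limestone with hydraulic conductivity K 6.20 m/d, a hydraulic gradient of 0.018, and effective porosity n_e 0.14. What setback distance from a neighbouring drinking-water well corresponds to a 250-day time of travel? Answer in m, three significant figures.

q = Ki = 6.20 × 0.018 = 0.1116 m/d
Seepage velocity v = q / n = 0.1116 / 0.14 = 0.7971 m/d
L = v × T = 0.7971 × 250 = 199.3 m

199 m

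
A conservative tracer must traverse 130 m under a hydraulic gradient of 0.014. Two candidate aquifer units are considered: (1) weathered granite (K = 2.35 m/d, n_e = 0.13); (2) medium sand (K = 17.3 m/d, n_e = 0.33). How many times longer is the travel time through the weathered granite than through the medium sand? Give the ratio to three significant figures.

Unit 1 (weathered granite): v = 2.35×0.014/0.13 = 0.2531 m/d, t = 130/0.2531 = 513.7 d
Unit 2 (medium sand): v = 17.3×0.014/0.33 = 0.7339 m/d, t = 130/0.7339 = 177.1 d
t(weathered granite) / t(medium sand) = 513.7/177.1 = 2.90

2.90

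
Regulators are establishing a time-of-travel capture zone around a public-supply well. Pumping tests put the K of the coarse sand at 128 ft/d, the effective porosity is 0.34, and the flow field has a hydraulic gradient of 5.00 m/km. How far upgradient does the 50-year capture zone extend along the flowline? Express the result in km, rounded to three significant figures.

K = 128 ft/d × 0.3048 = 39.01 m/d
q = Ki = 39.01 × 0.0050 = 0.1951 m/d
Average linear velocity = 0.1951 / 0.34 = 0.5737 m/d
T = 50 yr × 365 = 18250 d
L = v × T = 0.5737 × 18250 = 10470 m
   = 10.5 km

10.5 km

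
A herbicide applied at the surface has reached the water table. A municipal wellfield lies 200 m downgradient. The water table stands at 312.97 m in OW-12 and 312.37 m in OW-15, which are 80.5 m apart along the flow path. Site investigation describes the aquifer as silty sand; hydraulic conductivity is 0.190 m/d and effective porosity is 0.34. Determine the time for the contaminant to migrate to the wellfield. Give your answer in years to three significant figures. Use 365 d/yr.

132 years

Hydraulic gradient i = (312.97 − 312.37) / 80.5 = 0.60 / 80.5 = 0.007453
Specific discharge q = 0.190 × 0.007453 = 0.001416 m/d
v = Ki/n = 0.190·0.007453/0.34 = 0.004165 m/d
t = L / v = 200 / 0.004165 = 48020 d
   = 48020 / 365 = 132 yr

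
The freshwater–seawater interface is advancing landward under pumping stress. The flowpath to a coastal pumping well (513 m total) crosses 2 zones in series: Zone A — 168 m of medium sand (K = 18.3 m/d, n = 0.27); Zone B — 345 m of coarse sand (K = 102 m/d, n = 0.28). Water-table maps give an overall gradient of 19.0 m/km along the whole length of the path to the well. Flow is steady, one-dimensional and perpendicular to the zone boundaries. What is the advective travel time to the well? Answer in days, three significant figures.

Steady 1-D flow in series ⇒ the Darcy flux q is identical in every zone and the zone head losses add (resistances L/K in series).
Σ(L/K) = 168/18.3 + 345/102 = 9.180 + 3.382 = 12.56 d
K_eq = L_total / Σ(L/K) = 513 / 12.56 = 40.84 m/d
q = K_eq · i = 40.84 × 0.019 = 0.7759 m/d (same in every zone)
Zone A: v = q/n = 0.7759/0.27 = 2.874 m/d → t_A = 168/2.874 = 58.46 d
Zone B: v = q/n = 0.7759/0.28 = 2.771 m/d → t_B = 345/2.771 = 124.5 d
Total t = 58.46 + 124.5 = 183.0 d

183 days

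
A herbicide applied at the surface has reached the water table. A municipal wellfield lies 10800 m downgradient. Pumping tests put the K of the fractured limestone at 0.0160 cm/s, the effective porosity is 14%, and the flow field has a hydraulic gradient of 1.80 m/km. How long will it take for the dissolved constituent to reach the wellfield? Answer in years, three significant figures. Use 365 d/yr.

166 years

K = 0.0160 cm/s × 864 = 13.82 m/d
q = Ki = 13.82 × 0.0018 = 0.02488 m/d
v_s = q/n_e = 0.02488/0.14 = 0.1777 m/d
t = L / v = 10800 / 0.1777 = 60760 d
   = 60760 / 365 = 166 yr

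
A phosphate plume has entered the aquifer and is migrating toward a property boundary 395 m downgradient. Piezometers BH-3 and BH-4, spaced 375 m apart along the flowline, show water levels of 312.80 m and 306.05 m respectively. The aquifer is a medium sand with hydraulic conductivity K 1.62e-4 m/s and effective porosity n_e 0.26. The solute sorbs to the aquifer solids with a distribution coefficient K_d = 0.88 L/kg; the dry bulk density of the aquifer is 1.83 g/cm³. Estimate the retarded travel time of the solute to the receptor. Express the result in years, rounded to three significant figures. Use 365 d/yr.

Hydraulic gradient i = (312.80 − 306.05) / 375 = 6.75 / 375 = 0.01800
K = 1.62e-4 m/s × 86400 s/d = 14.00 m/d
Darcy flux q = K·i = 14.00 × 0.01800 = 0.2519 m/d
v_s = q/n_e = 0.2519/0.26 = 0.9690 m/d
Retardation R = 1 + ρ_b·K_d/n = 1 + 1.83×0.88/0.26 = 7.194
Contaminant velocity v_c = v/R = 0.9690/7.194 = 0.1347 m/d
t = L/v_c = 395/0.1347 = 2932 d
   = 2932/365 = 8.03 yr

8.03 years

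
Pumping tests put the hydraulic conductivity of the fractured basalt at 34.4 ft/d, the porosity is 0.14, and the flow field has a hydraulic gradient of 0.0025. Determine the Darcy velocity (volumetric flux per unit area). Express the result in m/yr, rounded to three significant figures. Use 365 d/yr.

9.57 m/yr

K = 34.4 ft/d × 0.3048 = 10.49 m/d
q = Ki = 10.49 × 0.0025 = 0.02621 m/d
   = 0.02621 × 365 = 9.57 m/yr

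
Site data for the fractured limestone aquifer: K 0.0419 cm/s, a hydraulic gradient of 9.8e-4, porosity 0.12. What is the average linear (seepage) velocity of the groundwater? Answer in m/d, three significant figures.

K = 0.0419 cm/s × 864 = 36.20 m/d
Darcy flux q = K·i = 36.20 × 9.8e-4 = 0.03548 m/d
Seepage velocity v = q / n = 0.03548 / 0.12 = 0.2956 m/d

0.296 m/d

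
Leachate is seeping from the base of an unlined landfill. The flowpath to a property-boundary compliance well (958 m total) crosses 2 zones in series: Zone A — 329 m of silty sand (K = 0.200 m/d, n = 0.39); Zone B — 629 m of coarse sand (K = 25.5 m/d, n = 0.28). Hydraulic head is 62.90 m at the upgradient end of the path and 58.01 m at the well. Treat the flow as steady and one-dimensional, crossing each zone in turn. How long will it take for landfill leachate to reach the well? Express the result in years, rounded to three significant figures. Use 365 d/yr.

285 years

Total head drop ΔH = 62.90 − 58.01 = 4.89 m
Steady 1-D flow in series ⇒ the Darcy flux q is identical in every zone and the zone head losses add (resistances L/K in series).
Σ(L/K) = 329/0.200 + 629/25.5 = 1645 + 24.67 = 1670 d
q = ΔH / Σ(L/K) = 4.89 / 1670 = 0.002929 m/d (same in every zone)
Zone A: v = q/n = 0.002929/0.39 = 0.007510 m/d → t_A = 329/0.007510 = 43810 d
Zone B: v = q/n = 0.002929/0.28 = 0.01046 m/d → t_B = 629/0.01046 = 60140 d
Total t = 43810 + 60140 = 103900 d
   = 103900 / 365 = 285 yr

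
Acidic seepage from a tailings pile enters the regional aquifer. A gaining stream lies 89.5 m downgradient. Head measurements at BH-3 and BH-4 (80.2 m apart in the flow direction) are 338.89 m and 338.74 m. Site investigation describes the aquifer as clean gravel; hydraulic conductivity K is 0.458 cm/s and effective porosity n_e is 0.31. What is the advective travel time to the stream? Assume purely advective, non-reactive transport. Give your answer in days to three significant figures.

37.5 days

Hydraulic gradient i = (338.89 − 338.74) / 80.2 = 0.15 / 80.2 = 0.001870
K = 0.458 cm/s × 864 = 395.7 m/d
Specific discharge q = 395.7 × 0.001870 = 0.7401 m/d
Average linear velocity = 0.7401 / 0.31 = 2.387 m/d
t = L / v = 89.5 / 2.387 = 37.49 d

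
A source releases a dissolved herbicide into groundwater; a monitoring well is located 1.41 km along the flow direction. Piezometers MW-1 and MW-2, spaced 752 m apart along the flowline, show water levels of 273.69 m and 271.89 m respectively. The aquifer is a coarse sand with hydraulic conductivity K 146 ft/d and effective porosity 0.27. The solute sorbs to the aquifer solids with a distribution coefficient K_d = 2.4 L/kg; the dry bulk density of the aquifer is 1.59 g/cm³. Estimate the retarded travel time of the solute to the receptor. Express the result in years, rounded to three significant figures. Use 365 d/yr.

Hydraulic gradient i = (273.69 − 271.89) / 752 = 1.80 / 752 = 0.002394
K = 146 ft/d × 0.3048 = 44.50 m/d
q = Ki = 44.50 × 0.002394 = 0.1065 m/d
v = Ki/n = 44.50·0.002394/0.27 = 0.3945 m/d
Retardation R = 1 + ρ_b·K_d/n = 1 + 1.59×2.4/0.27 = 15.13
Contaminant velocity v_c = v/R = 0.3945/15.13 = 0.02607 m/d
L = 1.41 km = 1410 m
t = L/v_c = 1410/0.02607 = 54090 d
   = 54090/365 = 148 yr

148 years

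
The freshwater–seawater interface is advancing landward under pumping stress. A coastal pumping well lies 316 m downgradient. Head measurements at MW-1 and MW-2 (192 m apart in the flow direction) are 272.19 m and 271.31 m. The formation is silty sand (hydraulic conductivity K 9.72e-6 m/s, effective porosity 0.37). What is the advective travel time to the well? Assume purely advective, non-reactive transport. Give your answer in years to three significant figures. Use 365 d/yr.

83.2 years

Hydraulic gradient i = (272.19 − 271.31) / 192 = 0.88 / 192 = 0.004583
K = 9.72e-6 m/s × 86400 s/d = 0.8398 m/d
Darcy flux q = K·i = 0.8398 × 0.004583 = 0.003849 m/d
Average linear velocity = 0.003849 / 0.37 = 0.01040 m/d
t = L / v = 316 / 0.01040 = 30380 d
   = 30380 / 365 = 83.2 yr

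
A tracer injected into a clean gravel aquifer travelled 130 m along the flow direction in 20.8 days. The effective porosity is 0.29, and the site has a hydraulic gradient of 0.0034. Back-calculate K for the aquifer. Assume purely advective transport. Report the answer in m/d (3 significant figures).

533 m/d

v = L / t = 130 / 20.8 = 6.250 m/d
K = v · n / i = 6.250 × 0.29 / 0.0034 = 533 m/d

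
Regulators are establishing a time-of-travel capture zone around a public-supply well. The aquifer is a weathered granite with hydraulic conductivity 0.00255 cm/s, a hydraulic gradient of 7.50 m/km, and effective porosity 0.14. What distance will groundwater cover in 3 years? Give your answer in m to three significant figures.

129 m

K = 0.00255 cm/s × 864 = 2.203 m/d
q = Ki = 2.203 × 0.0075 = 0.01652 m/d
v = Ki/n = 2.203·0.0075/0.14 = 0.1180 m/d
T = 3 yr × 365 = 1095 d
L = v × T = 0.1180 × 1095 = 129.2 m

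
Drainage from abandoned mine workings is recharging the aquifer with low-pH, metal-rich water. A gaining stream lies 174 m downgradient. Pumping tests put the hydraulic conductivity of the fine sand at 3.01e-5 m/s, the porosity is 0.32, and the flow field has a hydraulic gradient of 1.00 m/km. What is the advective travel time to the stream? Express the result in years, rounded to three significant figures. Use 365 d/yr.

K = 3.01e-5 m/s × 86400 s/d = 2.601 m/d
Specific discharge q = 2.601 × 0.0010 = 0.002601 m/d
Seepage velocity v = q / n = 0.002601 / 0.32 = 0.008127 m/d
t = L / v = 174 / 0.008127 = 21410 d
   = 21410 / 365 = 58.7 yr

58.7 years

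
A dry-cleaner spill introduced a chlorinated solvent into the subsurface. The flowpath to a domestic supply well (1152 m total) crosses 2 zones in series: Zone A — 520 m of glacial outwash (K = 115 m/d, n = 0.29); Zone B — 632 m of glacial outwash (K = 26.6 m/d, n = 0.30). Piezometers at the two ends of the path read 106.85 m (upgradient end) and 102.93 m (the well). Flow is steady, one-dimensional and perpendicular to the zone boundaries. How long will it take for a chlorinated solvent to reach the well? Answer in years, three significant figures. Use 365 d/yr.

Total head drop ΔH = 106.85 − 102.93 = 3.92 m
Steady 1-D flow in series ⇒ the Darcy flux q is identical in every zone and the zone head losses add (resistances L/K in series).
Σ(L/K) = 520/115 + 632/26.6 = 4.522 + 23.76 = 28.28 d
q = ΔH / Σ(L/K) = 3.92 / 28.28 = 0.1386 m/d (same in every zone)
Zone A: v = q/n = 0.1386/0.29 = 0.4780 m/d → t_A = 520/0.4780 = 1088 d
Zone B: v = q/n = 0.1386/0.30 = 0.4620 m/d → t_B = 632/0.4620 = 1368 d
Total t = 1088 + 1368 = 2456 d
   = 2456 / 365 = 6.73 yr

6.73 years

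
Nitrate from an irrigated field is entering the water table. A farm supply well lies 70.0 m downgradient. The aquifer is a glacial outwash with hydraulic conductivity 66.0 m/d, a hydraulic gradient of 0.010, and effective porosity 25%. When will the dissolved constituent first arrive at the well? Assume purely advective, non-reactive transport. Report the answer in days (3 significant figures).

26.5 days

q = Ki = 66.0 × 0.010 = 0.6600 m/d
Seepage velocity v = q / n = 0.6600 / 0.25 = 2.640 m/d
t = L / v = 70.0 / 2.640 = 26.52 d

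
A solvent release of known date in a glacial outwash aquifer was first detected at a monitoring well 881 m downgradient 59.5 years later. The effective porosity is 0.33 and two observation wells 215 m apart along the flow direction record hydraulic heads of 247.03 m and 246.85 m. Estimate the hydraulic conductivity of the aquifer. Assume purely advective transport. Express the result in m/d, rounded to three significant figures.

Hydraulic gradient i = (247.03 − 246.85) / 215 = 0.18 / 215 = 8.372e-4
t = 59.5 years = 21720 d
v = L / t = 881 / 21720 = 0.04057 m/d
K = v · n / i = 0.04057 × 0.33 / 8.372e-4 = 16.0 m/d

16.0 m/d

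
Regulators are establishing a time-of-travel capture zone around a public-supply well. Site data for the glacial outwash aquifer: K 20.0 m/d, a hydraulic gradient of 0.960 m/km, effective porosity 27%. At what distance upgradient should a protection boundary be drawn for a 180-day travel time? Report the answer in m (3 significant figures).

q = Ki = 20.0 × 9.6e-4 = 0.01920 m/d
v = Ki/n = 20.0·9.6e-4/0.27 = 0.07111 m/d
L = v × T = 0.07111 × 180 = 12.80 m

12.8 m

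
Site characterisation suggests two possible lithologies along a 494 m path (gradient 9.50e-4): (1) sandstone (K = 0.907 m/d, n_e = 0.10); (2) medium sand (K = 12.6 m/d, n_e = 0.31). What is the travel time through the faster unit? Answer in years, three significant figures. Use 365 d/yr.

35.1 years

Unit 1 (sandstone): v = 0.907×9.5e-4/0.10 = 0.008617 m/d, t = 494/0.008617 = 57330 d
Unit 2 (medium sand): v = 12.6×9.5e-4/0.31 = 0.03861 m/d, t = 494/0.03861 = 12790 d
Faster: 12790 d / 365 = 35.1 yr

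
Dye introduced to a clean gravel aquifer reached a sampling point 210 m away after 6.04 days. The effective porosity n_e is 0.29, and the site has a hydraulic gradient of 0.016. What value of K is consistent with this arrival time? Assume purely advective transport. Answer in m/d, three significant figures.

630 m/d

v = L / t = 210 / 6.04 = 34.77 m/d
K = v · n / i = 34.77 × 0.29 / 0.016 = 630 m/d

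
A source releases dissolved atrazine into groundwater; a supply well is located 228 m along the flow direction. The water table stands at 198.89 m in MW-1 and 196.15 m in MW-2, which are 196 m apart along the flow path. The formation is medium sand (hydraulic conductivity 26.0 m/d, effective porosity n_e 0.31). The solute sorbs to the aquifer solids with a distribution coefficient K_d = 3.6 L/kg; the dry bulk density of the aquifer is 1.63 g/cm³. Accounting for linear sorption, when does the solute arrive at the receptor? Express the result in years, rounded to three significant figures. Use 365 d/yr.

10.6 years

Hydraulic gradient i = (198.89 − 196.15) / 196 = 2.74 / 196 = 0.01398
q = Ki = 26.0 × 0.01398 = 0.3635 m/d
v_s = q/n_e = 0.3635/0.31 = 1.172 m/d
Retardation R = 1 + ρ_b·K_d/n = 1 + 1.63×3.6/0.31 = 19.93
Contaminant velocity v_c = v/R = 1.172/19.93 = 0.05883 m/d
t = L/v_c = 228/0.05883 = 3875 d
   = 3875/365 = 10.6 yr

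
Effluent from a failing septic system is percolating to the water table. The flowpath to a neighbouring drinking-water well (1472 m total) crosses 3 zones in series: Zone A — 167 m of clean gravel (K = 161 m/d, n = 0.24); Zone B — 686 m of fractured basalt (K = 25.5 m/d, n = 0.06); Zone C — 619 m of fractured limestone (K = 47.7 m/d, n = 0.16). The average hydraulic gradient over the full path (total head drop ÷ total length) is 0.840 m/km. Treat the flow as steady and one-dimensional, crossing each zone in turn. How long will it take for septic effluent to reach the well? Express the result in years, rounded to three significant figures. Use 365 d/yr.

16.3 years

For zones in series the flux q is common to all zones; the equivalent conductivity is the harmonic (thickness-weighted) mean, K_eq = L_total / Σ(L_j/K_j).
Σ(L/K) = 167/161 + 686/25.5 + 619/47.7 = 1.037 + 26.90 + 12.98 = 40.92 d
K_eq = L_total / Σ(L/K) = 1472 / 40.92 = 35.98 m/d
q = K_eq · i = 35.98 × 8.4e-4 = 0.03022 m/d (same in every zone)
Zone A: v = q/n = 0.03022/0.24 = 0.1259 m/d → t_A = 167/0.1259 = 1326 d
Zone B: v = q/n = 0.03022/0.06 = 0.5037 m/d → t_B = 686/0.5037 = 1362 d
Zone C: v = q/n = 0.03022/0.16 = 0.1889 m/d → t_C = 619/0.1889 = 3277 d
Total t = 1326 + 1362 + 3277 = 5966 d
   = 5966 / 365 = 16.3 yr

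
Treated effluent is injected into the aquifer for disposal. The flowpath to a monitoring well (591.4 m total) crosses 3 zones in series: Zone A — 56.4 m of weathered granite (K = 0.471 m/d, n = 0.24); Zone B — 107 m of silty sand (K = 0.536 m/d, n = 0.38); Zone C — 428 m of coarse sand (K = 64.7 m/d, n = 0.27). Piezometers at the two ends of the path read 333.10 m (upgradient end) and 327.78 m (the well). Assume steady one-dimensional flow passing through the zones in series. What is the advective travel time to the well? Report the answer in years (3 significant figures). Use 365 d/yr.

Total head drop ΔH = 333.10 − 327.78 = 5.32 m
Steady 1-D flow in series ⇒ the Darcy flux q is identical in every zone and the zone head losses add (resistances L/K in series).
Σ(L/K) = 56.4/0.471 + 107/0.536 + 428/64.7 = 119.7 + 199.6 + 6.615 = 326.0 d
q = ΔH / Σ(L/K) = 5.32 / 326.0 = 0.01632 m/d (same in every zone)
Zone A: v = q/n = 0.01632/0.24 = 0.06800 m/d → t_A = 56.4/0.06800 = 829.4 d
Zone B: v = q/n = 0.01632/0.38 = 0.04295 m/d → t_B = 107/0.04295 = 2491 d
Zone C: v = q/n = 0.01632/0.27 = 0.06044 m/d → t_C = 428/0.06044 = 7081 d
Total t = 829.4 + 2491 + 7081 = 10400 d
   = 10400 / 365 = 28.5 yr

28.5 years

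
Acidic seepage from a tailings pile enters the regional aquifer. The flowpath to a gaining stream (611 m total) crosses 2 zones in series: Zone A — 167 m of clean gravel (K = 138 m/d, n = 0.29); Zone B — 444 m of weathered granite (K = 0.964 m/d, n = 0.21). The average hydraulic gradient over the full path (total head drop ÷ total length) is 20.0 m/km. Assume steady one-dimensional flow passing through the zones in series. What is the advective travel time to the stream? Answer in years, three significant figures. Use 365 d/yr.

14.7 years

For zones in series the flux q is common to all zones; the equivalent conductivity is the harmonic (thickness-weighted) mean, K_eq = L_total / Σ(L_j/K_j).
Σ(L/K) = 167/138 + 444/0.964 = 1.210 + 460.6 = 461.8 d
K_eq = L_total / Σ(L/K) = 611 / 461.8 = 1.323 m/d
q = K_eq · i = 1.323 × 0.020 = 0.02646 m/d (same in every zone)
Zone A: v = q/n = 0.02646/0.29 = 0.09125 m/d → t_A = 167/0.09125 = 1830 d
Zone B: v = q/n = 0.02646/0.21 = 0.1260 m/d → t_B = 444/0.1260 = 3524 d
Total t = 1830 + 3524 = 5354 d
   = 5354 / 365 = 14.7 yr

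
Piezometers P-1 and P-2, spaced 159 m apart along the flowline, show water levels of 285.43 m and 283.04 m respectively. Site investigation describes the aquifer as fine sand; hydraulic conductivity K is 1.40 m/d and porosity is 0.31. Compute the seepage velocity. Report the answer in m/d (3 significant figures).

Hydraulic gradient i = (285.43 − 283.04) / 159 = 2.39 / 159 = 0.01503
q = Ki = 1.40 × 0.01503 = 0.02104 m/d
Average linear velocity = 0.02104 / 0.31 = 0.06788 m/d

0.0679 m/d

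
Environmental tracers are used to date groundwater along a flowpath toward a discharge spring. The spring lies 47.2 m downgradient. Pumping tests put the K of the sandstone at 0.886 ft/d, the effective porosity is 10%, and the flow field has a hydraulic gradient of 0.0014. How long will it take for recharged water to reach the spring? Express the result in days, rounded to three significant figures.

K = 0.886 ft/d × 0.3048 = 0.2701 m/d
Darcy flux q = K·i = 0.2701 × 0.0014 = 3.781e-4 m/d
v = Ki/n = 0.2701·0.0014/0.10 = 0.003781 m/d
t = L / v = 47.2 / 0.003781 = 12480 d

12500 days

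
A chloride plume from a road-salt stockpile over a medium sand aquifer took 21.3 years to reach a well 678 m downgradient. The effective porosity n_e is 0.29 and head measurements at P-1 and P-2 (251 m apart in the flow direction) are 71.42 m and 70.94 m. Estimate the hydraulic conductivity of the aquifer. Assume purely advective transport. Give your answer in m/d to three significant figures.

13.2 m/d

Hydraulic gradient i = (71.42 − 70.94) / 251 = 0.48 / 251 = 0.001912
t = 21.3 years = 7775 d
v = L / t = 678 / 7775 = 0.08721 m/d
K = v · n / i = 0.08721 × 0.29 / 0.001912 = 13.2 m/d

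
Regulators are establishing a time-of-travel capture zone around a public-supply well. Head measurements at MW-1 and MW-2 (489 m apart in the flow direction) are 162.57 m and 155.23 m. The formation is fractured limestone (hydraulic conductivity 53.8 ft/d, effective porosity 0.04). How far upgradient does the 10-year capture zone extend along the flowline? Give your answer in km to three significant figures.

22.5 km

Hydraulic gradient i = (162.57 − 155.23) / 489 = 7.34 / 489 = 0.01501
K = 53.8 ft/d × 0.3048 = 16.40 m/d
q = Ki = 16.40 × 0.01501 = 0.2461 m/d
Seepage velocity v = q / n = 0.2461 / 0.04 = 6.154 m/d
T = 10 yr × 365 = 3650 d
L = v × T = 6.154 × 3650 = 22460 m
   = 22.5 km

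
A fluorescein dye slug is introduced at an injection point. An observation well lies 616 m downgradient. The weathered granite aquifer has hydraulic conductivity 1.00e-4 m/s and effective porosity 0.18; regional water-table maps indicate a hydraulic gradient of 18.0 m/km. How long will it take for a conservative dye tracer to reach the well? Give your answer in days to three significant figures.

K = 1.00e-4 m/s × 86400 s/d = 8.640 m/d
q = Ki = 8.640 × 0.018 = 0.1555 m/d
Average linear velocity = 0.1555 / 0.18 = 0.8640 m/d
t = L / v = 616 / 0.8640 = 713.0 d

713 days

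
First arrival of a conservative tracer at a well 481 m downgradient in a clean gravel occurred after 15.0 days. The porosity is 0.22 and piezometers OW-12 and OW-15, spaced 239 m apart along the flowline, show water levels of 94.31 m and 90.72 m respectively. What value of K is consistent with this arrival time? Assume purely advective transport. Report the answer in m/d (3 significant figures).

Hydraulic gradient i = (94.31 − 90.72) / 239 = 3.59 / 239 = 0.01502
v = L / t = 481 / 15.0 = 32.07 m/d
K = v · n / i = 32.07 × 0.22 / 0.01502 = 470 m/d

470 m/d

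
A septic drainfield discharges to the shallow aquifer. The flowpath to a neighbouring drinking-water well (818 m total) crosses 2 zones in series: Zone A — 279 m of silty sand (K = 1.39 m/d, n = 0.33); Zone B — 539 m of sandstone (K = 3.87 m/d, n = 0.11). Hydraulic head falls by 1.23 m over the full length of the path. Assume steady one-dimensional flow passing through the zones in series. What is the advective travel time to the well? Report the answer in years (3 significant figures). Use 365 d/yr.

115 years

Continuity: the same q passes through each zone, so ΔH = q·Σ(L_j/K_j) — the zones act as resistances in series.
Σ(L/K) = 279/1.39 + 539/3.87 = 200.7 + 139.3 = 340.0 d
q = ΔH / Σ(L/K) = 1.23 / 340.0 = 0.003618 m/d (same in every zone)
Zone A: v = q/n = 0.003618/0.33 = 0.01096 m/d → t_A = 279/0.01096 = 25450 d
Zone B: v = q/n = 0.003618/0.11 = 0.03289 m/d → t_B = 539/0.03289 = 16390 d
Total t = 25450 + 16390 = 41840 d
   = 41840 / 365 = 115 yr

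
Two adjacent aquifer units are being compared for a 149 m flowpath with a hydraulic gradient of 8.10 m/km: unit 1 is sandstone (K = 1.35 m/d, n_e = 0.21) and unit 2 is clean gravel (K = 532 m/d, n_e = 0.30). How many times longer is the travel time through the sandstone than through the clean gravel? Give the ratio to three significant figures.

Unit 1 (sandstone): v = 1.35×0.0081/0.21 = 0.05207 m/d, t = 149/0.05207 = 2861 d
Unit 2 (clean gravel): v = 532×0.0081/0.30 = 14.36 m/d, t = 149/14.36 = 10.37 d
t(sandstone) / t(clean gravel) = 2861/10.37 = 276

276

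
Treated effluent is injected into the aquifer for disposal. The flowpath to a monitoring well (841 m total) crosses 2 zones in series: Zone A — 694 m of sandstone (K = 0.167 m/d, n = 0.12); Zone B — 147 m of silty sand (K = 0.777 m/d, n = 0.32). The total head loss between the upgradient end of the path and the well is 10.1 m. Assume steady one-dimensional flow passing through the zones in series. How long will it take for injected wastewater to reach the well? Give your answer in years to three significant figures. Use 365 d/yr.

154 years

Steady 1-D flow in series ⇒ the Darcy flux q is identical in every zone and the zone head losses add (resistances L/K in series).
Σ(L/K) = 694/0.167 + 147/0.777 = 4156 + 189.2 = 4345 d
q = ΔH / Σ(L/K) = 10.1 / 4345 = 0.002325 m/d (same in every zone)
Zone A: v = q/n = 0.002325/0.12 = 0.01937 m/d → t_A = 694/0.01937 = 35830 d
Zone B: v = q/n = 0.002325/0.32 = 0.007264 m/d → t_B = 147/0.007264 = 20240 d
Total t = 35830 + 20240 = 56060 d
   = 56060 / 365 = 154 yr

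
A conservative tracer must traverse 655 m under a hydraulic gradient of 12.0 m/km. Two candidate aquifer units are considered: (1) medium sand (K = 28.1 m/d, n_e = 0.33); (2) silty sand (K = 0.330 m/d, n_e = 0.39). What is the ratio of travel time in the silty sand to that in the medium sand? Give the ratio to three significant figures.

101

Unit 1 (medium sand): v = 28.1×0.012/0.33 = 1.022 m/d, t = 655/1.022 = 641.0 d
Unit 2 (silty sand): v = 0.330×0.012/0.39 = 0.01015 m/d, t = 655/0.01015 = 64510 d
t(silty sand) / t(medium sand) = 64510/641.0 = 101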